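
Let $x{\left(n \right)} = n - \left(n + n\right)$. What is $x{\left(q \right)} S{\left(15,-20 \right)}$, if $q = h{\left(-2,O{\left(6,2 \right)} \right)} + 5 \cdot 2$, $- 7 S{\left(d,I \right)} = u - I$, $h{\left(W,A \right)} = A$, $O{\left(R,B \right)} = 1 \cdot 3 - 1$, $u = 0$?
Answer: $\frac{240}{7} \approx 34.286$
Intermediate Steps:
$O{\left(R,B \right)} = 2$ ($O{\left(R,B \right)} = 3 - 1 = 2$)
$S{\left(d,I \right)} = \frac{I}{7}$ ($S{\left(d,I \right)} = - \frac{0 - I}{7} = - \frac{\left(-1\right) I}{7} = \frac{I}{7}$)
$q = 12$ ($q = 2 + 5 \cdot 2 = 2 + 10 = 12$)
$x{\left(n \right)} = - n$ ($x{\left(n \right)} = n - 2 n = - n$)
$x{\left(q \right)} S{\left(15,-20 \right)} = \left(-1\right) 12 \cdot \frac{1}{7} \left(-20\right) = \left(-12\right) \left(- \frac{20}{7}\right) = \frac{240}{7}$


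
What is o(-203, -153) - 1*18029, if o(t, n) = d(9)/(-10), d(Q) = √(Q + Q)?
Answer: -18029 - 3*√2/10 ≈ -18029.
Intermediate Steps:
d(Q) = √2*√Q (d(Q) = √(2*Q) = √2*√Q)
o(t, n) = -3*√2/10 (o(t, n) = (√2*√9)/(-10) = (√2*3)*(-⅒) = (3*√2)*(-⅒) = -3*√2/10)
o(-203, -153) - 1*18029 = -3*√2/10 - 1*18029 = -3*√2/10 - 18029 = -18029 - 3*√2/10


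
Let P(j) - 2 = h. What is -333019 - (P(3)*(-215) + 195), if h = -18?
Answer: -336654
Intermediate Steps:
P(j) = -16 (P(j) = 2 - 18 = -16)
-333019 - (P(3)*(-215) + 195) = -333019 - (-16*(-215) + 195) = -333019 - (3440 + 195) = -333019 - 1*3635 = -333019 - 3635 = -336654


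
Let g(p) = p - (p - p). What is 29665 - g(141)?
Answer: 29524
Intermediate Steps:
g(p) = p (g(p) = p - 1*0 = p + 0 = p)
29665 - g(141) = 29665 - 1*141 = 29665 - 141 = 29524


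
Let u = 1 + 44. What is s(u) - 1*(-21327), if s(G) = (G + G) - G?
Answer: 21372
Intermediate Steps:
u = 45
s(G) = G (s(G) = 2*G - G = G)
s(u) - 1*(-21327) = 45 - 1*(-21327) = 45 + 21327 = 21372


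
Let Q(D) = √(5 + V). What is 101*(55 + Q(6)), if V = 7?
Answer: 5555 + 202*√3 ≈ 5904.9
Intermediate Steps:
Q(D) = 2*√3 (Q(D) = √(5 + 7) = √12 = 2*√3)
101*(55 + Q(6)) = 101*(55 + 2*√3) = 5555 + 202*√3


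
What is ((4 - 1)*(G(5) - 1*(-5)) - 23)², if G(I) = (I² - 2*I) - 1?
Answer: 1156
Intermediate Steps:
G(I) = -1 + I² - 2*I
((4 - 1)*(G(5) - 1*(-5)) - 23)² = ((4 - 1)*((-1 + 5² - 2*5) - 1*(-5)) - 23)² = (3*((-1 + 25 - 10) + 5) - 23)² = (3*(14 + 5) - 23)² = (3*19 - 23)² = (57 - 23)² = 34² = 1156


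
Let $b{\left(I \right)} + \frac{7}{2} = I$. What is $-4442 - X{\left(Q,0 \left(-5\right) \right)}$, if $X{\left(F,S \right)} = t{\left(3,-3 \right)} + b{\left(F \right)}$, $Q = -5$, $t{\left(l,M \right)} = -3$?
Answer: $- \frac{8861}{2} \approx -4430.5$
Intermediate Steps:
$b{\left(I \right)} = - \frac{7}{2} + I$
$X{\left(F,S \right)} = - \frac{13}{2} + F$ ($X{\left(F,S \right)} = -3 + \left(- \frac{7}{2} + F\right) = - \frac{13}{2} + F$)
$-4442 - X{\left(Q,0 \left(-5\right) \right)} = -4442 - \left(- \frac{13}{2} - 5\right) = -4442 - - \frac{23}{2} = -4442 + \frac{23}{2} = - \frac{8861}{2}$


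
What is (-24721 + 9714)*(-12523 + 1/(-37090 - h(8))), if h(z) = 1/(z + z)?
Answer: 111526946516613/593441 ≈ 1.8793e+8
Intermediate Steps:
h(z) = 1/(2*z)
(-24721 + 9714)*(-12523 + 1/(-37090 - h(8))) = (-24721 + 9714)*(-12523 + 1/(-37090 - 1/(2*8))) = -15007*(-12523 + 1/(-37090 - 1/(2*8))) = -15007*(-12523 + 1/(-37090 - 1*1/16)) = -15007*(-12523 + 1/(-37090 - 1/16)) = -15007*(-12523 + 1/(-593441/16)) = -15007*(-12523 - 16/593441) = -15007*(-7431661659/593441) = 111526946516613/593441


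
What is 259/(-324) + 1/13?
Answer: -3043/4212 ≈ -0.72246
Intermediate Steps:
259/(-324) + 1/13 = 259*(-1/324) + 1*(1/13) = -259/324 + 1/13 = -3043/4212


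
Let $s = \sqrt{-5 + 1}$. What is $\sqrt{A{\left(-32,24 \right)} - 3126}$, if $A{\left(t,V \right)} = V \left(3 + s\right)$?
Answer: $\sqrt{-3054 + 48 i} \approx 0.4343 + 55.265 i$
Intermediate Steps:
$s = 2 i$ ($s = \sqrt{-4} = 2 i \approx 2.0 i$)
$A{\left(t,V \right)} = V \left(3 + 2 i\right)$
$\sqrt{A{\left(-32,24 \right)} - 3126} = \sqrt{24 \left(3 + 2 i\right) - 3126} = \sqrt{\left(72 + 48 i\right) - 3126} = \sqrt{-3054 + 48 i}$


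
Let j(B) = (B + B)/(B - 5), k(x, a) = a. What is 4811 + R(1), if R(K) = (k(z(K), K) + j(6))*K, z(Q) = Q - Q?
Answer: 4824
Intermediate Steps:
z(Q) = 0
j(B) = 2*B/(-5 + B) (j(B) = (2*B)/(-5 + B) = 2*B/(-5 + B))
R(K) = K*(12 + K) (R(K) = (K + 2*6/(-5 + 6))*K = (K + 2*6/1)*K = (K + 2*6*1)*K = (K + 12)*K = (12 + K)*K = K*(12 + K))
4811 + R(1) = 4811 + 1*(12 + 1) = 4811 + 1*13 = 4811 + 13 = 4824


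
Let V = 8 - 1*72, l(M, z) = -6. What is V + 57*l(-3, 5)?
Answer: -406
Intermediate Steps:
V = -64 (V = 8 - 72 = -64)
V + 57*l(-3, 5) = -64 + 57*(-6) = -64 - 342 = -406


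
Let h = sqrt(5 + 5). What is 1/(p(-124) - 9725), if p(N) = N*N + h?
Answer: 5651/31933791 - sqrt(10)/31933791 ≈ 0.00017686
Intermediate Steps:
h = sqrt(10) ≈ 3.1623
p(N) = sqrt(10) + N**2 (p(N) = N*N + sqrt(10) = N**2 + sqrt(10) = sqrt(10) + N**2)
1/(p(-124) - 9725) = 1/((sqrt(10) + (-124)**2) - 9725) = 1/((sqrt(10) + 15376) - 9725) = 1/((15376 + sqrt(10)) - 9725) = 1/(5651 + sqrt(10))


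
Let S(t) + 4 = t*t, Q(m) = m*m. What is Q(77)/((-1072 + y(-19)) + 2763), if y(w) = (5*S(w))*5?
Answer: 5929/10616 ≈ 0.55850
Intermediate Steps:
Q(m) = m**2
S(t) = -4 + t**2 (S(t) = -4 + t*t = -4 + t**2)
y(w) = -100 + 25*w**2 (y(w) = (5*(-4 + w**2))*5 = (-20 + 5*w**2)*5 = -100 + 25*w**2)
Q(77)/((-1072 + y(-19)) + 2763) = 77**2/((-1072 + (-100 + 25*(-19)**2)) + 2763) = 5929/((-1072 + (-100 + 25*361)) + 2763) = 5929/((-1072 + (-100 + 9025)) + 2763) = 5929/((-1072 + 8925) + 2763) = 5929/(7853 + 2763) = 5929/10616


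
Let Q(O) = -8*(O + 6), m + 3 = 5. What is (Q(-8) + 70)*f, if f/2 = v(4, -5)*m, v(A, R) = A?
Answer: 1376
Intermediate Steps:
m = 2 (m = -3 + 5 = 2)
Q(O) = -48 - 8*O (Q(O) = -8*(6 + O) = -48 - 8*O)
f = 16 (f = 2*(4*2) = 2*8 = 16)
(Q(-8) + 70)*f = ((-48 - 8*(-8)) + 70)*16 = ((-48 + 64) + 70)*16 = (16 + 70)*16 = 86*16 = 1376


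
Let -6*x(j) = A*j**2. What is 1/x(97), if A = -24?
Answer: 1/37636 ≈ 2.6570e-5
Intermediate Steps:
x(j) = 4*j**2 (x(j) = -(-4)*j**2 = 4*j**2)
1/x(97) = 1/(4*97**2) = 1/(4*9409) = 1/37636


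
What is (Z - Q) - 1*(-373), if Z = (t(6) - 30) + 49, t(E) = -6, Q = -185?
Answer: 571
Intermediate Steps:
Z = 13 (Z = (-6 - 30) + 49 = -36 + 49 = 13)
(Z - Q) - 1*(-373) = (13 - 1*(-185)) - 1*(-373) = (13 + 185) + 373 = 198 + 373 = 571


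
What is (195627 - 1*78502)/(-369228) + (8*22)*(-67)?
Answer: -4354053701/369228 ≈ -11792.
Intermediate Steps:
(195627 - 1*78502)/(-369228) + (8*22)*(-67) = (195627 - 78502)*(-1/369228) + 176*(-67) = 117125*(-1/369228) - 11792 = -117125/369228 - 11792 = -4354053701/369228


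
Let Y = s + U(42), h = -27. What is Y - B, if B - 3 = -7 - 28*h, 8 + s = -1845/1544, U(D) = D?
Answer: -1110437/1544 ≈ -719.20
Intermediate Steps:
s = -14197/1544 (s = -8 - 1845/1544 = -14197/1544 ≈ -9.1949)
B = 752 (B = 3 + (-7 - 28*(-27)) = 3 + (-7 + 756) = 3 + 749 = 752)
Y = 50651/1544 (Y = -14197/1544 + 42 = 50651/1544 ≈ 32.805)
Y - B = 50651/1544 - 1*752 = 50651/1544 - 752 = -1110437/1544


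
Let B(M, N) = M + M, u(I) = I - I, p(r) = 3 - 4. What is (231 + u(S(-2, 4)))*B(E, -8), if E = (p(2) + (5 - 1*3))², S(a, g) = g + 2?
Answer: 462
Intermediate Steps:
S(a, g) = 2 + g
p(r) = -1
u(I) = 0
E = 1 (E = (-1 + (5 - 1*3))² = (-1 + (5 - 3))² = (-1 + 2)² = 1² = 1)
B(M, N) = 2*M
(231 + u(S(-2, 4)))*B(E, -8) = (231 + 0)*(2*1) = 231*2 = 462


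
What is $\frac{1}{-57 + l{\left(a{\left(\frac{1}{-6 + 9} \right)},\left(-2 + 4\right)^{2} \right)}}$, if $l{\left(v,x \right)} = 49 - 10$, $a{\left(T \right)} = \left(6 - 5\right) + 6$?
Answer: $- \frac{1}{18} \approx -0.055556$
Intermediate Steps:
$a{\left(T \right)} = 7$ ($a{\left(T \right)} = 1 + 6 = 7$)
$l{\left(v,x \right)} = 39$
$\frac{1}{-57 + l{\left(a{\left(\frac{1}{-6 + 9} \right)},\left(-2 + 4\right)^{2} \right)}} = \frac{1}{-57 + 39} = \frac{1}{-18} = - \frac{1}{18}$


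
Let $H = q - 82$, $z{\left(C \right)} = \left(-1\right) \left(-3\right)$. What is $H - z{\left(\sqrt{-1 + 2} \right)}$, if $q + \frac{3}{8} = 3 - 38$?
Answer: $- \frac{963}{8} \approx -120.38$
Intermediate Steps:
$q = - \frac{283}{8}$ ($q = - \frac{3}{8} + \left(3 - 38\right) = - \frac{3}{8} - 35 = - \frac{283}{8} \approx -35.375$)
$z{\left(C \right)} = 3$
$H = - \frac{939}{8}$ ($H = - \frac{283}{8} - 82 = - \frac{939}{8} \approx -117.38$)
$H - z{\left(\sqrt{-1 + 2} \right)} = - \frac{939}{8} - 3 = - \frac{963}{8}$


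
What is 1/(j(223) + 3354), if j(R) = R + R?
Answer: 1/3800 ≈ 0.00026316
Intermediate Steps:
j(R) = 2*R
1/(j(223) + 3354) = 1/(2*223 + 3354) = 1/(446 + 3354) = 1/3800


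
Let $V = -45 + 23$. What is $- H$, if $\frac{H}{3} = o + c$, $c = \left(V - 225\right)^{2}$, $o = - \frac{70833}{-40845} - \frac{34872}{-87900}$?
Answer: $- \frac{521539925112}{2849425} \approx -1.8303 \cdot 10^{5}$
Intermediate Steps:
$V = -22$
$o = \frac{6071879}{2849425}$ ($o = \left(-70833\right) \left(- \frac{1}{40845}\right) - - \frac{2906}{7325} = \frac{3373}{1945} + \frac{2906}{7325} = \frac{6071879}{2849425} \approx 2.1309$)
$c = 61009$ ($c = \left(-22 - 225\right)^{2} = \left(-247\right)^{2} = 61009$)
$H = \frac{521539925112}{2849425}$ ($H = 3 \left(\frac{6071879}{2849425} + 61009\right) = 3 \cdot \frac{173846641704}{2849425} = \frac{521539925112}{2849425} \approx 1.8303 \cdot 10^{5}$)
$- H = \left(-1\right) \frac{521539925112}{2849425} = - \frac{521539925112}{2849425}$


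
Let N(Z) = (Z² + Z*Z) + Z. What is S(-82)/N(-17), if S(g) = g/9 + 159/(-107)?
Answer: -10205/540243 ≈ -0.018890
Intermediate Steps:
S(g) = -159/107 + g/9 (S(g) = g*(⅑) + 159*(-1/107) = g/9 - 159/107 = -159/107 + g/9)
N(Z) = Z + 2*Z² (N(Z) = (Z² + Z²) + Z = 2*Z² + Z = Z + 2*Z²)
S(-82)/N(-17) = (-159/107 + (⅑)*(-82))/((-17*(1 + 2*(-17)))) = (-159/107 - 82/9)/((-17*(1 - 34))) = -10205/(963*((-17*(-33)))) = -10205/963/561 = -10205/963*1/561 = -10205/540243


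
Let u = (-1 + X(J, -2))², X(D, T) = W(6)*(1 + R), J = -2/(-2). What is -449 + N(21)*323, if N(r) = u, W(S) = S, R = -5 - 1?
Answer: 309954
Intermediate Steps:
J = 1 (J = -2*(-½) = 1)
R = -6
X(D, T) = -30 (X(D, T) = 6*(1 - 6) = 6*(-5) = -30)
u = 961 (u = (-1 - 30)² = (-31)² = 961)
N(r) = 961
-449 + N(21)*323 = -449 + 961*323 = -449 + 310403 = 309954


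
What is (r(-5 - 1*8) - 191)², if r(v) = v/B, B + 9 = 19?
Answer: 3697929/100 ≈ 36979.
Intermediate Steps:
B = 10 (B = -9 + 19 = 10)
r(v) = v/10
(r(-5 - 1*8) - 191)² = ((-5 - 1*8)/10 - 191)² = ((-5 - 8)/10 - 191)² = ((⅒)*(-13) - 191)² = (-13/10 - 191)² = (-1923/10)² = 3697929/100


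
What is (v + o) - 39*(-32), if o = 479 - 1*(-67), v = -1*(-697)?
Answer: 2491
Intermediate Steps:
v = 697
o = 546 (o = 479 + 67 = 546)
(v + o) - 39*(-32) = (697 + 546) - 39*(-32) = 1243 - 1*(-1248) = 1243 + 1248 = 2491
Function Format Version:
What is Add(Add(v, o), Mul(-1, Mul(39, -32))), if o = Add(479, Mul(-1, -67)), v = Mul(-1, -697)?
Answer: 2491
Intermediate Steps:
v = 697
o = 546 (o = Add(479, 67) = 546)
Add(Add(v, o), Mul(-1, Mul(39, -32))) = Add(Add(697, 546), Mul(-1, Mul(39, -32))) = Add(1243, Mul(-1, -1248)) = Add(1243, 1248) = 2491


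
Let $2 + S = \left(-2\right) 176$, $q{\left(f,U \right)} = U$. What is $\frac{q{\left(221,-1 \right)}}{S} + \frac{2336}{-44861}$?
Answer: $- \frac{782083}{15880794} \approx -0.049247$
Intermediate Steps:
$S = -354$ ($S = -2 - 352 = -354$)
$\frac{q{\left(221,-1 \right)}}{S} + \frac{2336}{-44861} = - \frac{1}{-354} + \frac{2336}{-44861} = \left(-1\right) \left(- \frac{1}{354}\right) + 2336 \left(- \frac{1}{44861}\right) = \frac{1}{354} - \frac{2336}{44861} = - \frac{782083}{15880794}$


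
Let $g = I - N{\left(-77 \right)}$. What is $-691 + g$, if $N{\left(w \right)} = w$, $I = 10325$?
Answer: $9711$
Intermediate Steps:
$g = 10402$ ($g = 10325 - -77 = 10325 + 77 = 10402$)
$-691 + g = -691 + 10402 = 9711$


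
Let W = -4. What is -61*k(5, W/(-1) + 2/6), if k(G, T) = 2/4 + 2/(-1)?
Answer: 183/2 ≈ 91.500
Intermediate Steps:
k(G, T) = -3/2 (k(G, T) = 2*(¼) + 2*(-1) = ½ - 2 = -3/2)
-61*k(5, W/(-1) + 2/6) = -61*(-3/2) = 183/2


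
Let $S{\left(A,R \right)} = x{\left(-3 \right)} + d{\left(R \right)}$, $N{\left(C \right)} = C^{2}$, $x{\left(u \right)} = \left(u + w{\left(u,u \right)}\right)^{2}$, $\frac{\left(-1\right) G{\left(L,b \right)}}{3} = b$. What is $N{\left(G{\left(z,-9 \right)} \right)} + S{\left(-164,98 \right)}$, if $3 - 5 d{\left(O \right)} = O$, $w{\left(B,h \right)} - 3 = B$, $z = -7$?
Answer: $719$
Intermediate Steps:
$w{\left(B,h \right)} = 3 + B$
$d{\left(O \right)} = \frac{3}{5} - \frac{O}{5}$
$G{\left(L,b \right)} = - 3 b$
$x{\left(u \right)} = \left(3 + 2 u\right)^{2}$ ($x{\left(u \right)} = \left(u + \left(3 + u\right)\right)^{2} = \left(3 + 2 u\right)^{2}$)
$S{\left(A,R \right)} = \frac{48}{5} - \frac{R}{5}$ ($S{\left(A,R \right)} = \left(3 + 2 \left(-3\right)\right)^{2} - \left(- \frac{3}{5} + \frac{R}{5}\right) = \left(3 - 6\right)^{2} - \left(- \frac{3}{5} + \frac{R}{5}\right) = \left(-3\right)^{2} - \left(- \frac{3}{5} + \frac{R}{5}\right) = 9 - \left(- \frac{3}{5} + \frac{R}{5}\right) = \frac{48}{5} - \frac{R}{5}$)
$N{\left(G{\left(z,-9 \right)} \right)} + S{\left(-164,98 \right)} = \left(\left(-3\right) \left(-9\right)\right)^{2} + \left(\frac{48}{5} - \frac{98}{5}\right) = 27^{2} + \left(\frac{48}{5} - \frac{98}{5}\right) = 729 - 10 = 719$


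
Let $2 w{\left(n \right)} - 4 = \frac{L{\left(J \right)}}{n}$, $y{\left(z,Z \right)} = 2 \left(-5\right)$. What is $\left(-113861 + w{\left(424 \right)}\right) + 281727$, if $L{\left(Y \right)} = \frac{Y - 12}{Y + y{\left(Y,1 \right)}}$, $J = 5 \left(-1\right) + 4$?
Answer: $\frac{1565872717}{9328} \approx 1.6787 \cdot 10^{5}$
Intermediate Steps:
$y{\left(z,Z \right)} = -10$
$J = -1$ ($J = -5 + 4 = -1$)
$L{\left(Y \right)} = \frac{-12 + Y}{-10 + Y}$ ($L{\left(Y \right)} = \frac{Y - 12}{Y - 10} = \frac{-12 + Y}{-10 + Y}$)
$w{\left(n \right)} = 2 + \frac{13}{22 n}$ ($w{\left(n \right)} = 2 + \frac{\frac{-12 - 1}{-10 - 1} \frac{1}{n}}{2} = 2 + \frac{\frac{1}{-11} \left(-13\right) \frac{1}{n}}{2} = 2 + \frac{\left(- \frac{1}{11}\right) \left(-13\right) \frac{1}{n}}{2} = 2 + \frac{\frac{13}{11} \frac{1}{n}}{2} = 2 + \frac{13}{22 n}$)
$\left(-113861 + w{\left(424 \right)}\right) + 281727 = \left(-113861 + \left(2 + \frac{13}{22 \cdot 424}\right)\right) + 281727 = \left(-113861 + \left(2 + \frac{13}{22} \cdot \frac{1}{424}\right)\right) + 281727 = \left(-113861 + \left(2 + \frac{13}{9328}\right)\right) + 281727 = \left(-113861 + \frac{18669}{9328}\right) + 281727 = - \frac{1062076739}{9328} + 281727 = \frac{1565872717}{9328}$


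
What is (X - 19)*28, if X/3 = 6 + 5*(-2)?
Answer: -868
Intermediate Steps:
X = -12 (X = 3*(6 + 5*(-2)) = 3*(6 - 10) = 3*(-4) = -12)
(X - 19)*28 = (-12 - 19)*28 = -31*28 = -868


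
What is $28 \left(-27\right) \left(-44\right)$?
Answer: $33264$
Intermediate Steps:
$28 \left(-27\right) \left(-44\right) = \left(-756\right) \left(-44\right) = 33264$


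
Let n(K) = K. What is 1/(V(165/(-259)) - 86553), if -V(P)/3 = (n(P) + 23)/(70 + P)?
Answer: -17965/1554942021 ≈ -1.1553e-5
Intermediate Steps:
V(P) = -3*(23 + P)/(70 + P) (V(P) = -3*(P + 23)/(70 + P) = -3*(23 + P)/(70 + P))
1/(V(165/(-259)) - 86553) = 1/(3*(-23 - 165/(-259))/(70 + 165/(-259)) - 86553) = 1/(3*(-23 - 165*(-1)/259)/(70 + 165*(-1/259)) - 86553) = 1/(3*(-23 - 1*(-165/259))/(70 - 165/259) - 86553) = 1/(3*(-23 + 165/259)/(17965/259) - 86553) = 1/(3*(259/17965)*(-5792/259) - 86553) = 1/(-17376/17965 - 86553) = 1/(-1554942021/17965) = -17965/1554942021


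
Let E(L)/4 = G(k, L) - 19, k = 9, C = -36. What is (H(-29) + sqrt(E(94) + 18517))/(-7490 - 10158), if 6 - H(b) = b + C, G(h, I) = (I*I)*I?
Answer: -71/17648 - sqrt(3340777)/17648 ≈ -0.10759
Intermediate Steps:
G(h, I) = I**3 (G(h, I) = I**2*I = I**3)
H(b) = 42 - b (H(b) = 6 - (b - 36) = 6 - (-36 + b) = 6 + (36 - b) = 42 - b)
E(L) = -76 + 4*L**3 (E(L) = 4*(L**3 - 19) = 4*(-19 + L**3) = -76 + 4*L**3)
(H(-29) + sqrt(E(94) + 18517))/(-7490 - 10158) = ((42 - 1*(-29)) + sqrt((-76 + 4*94**3) + 18517))/(-7490 - 10158) = ((42 + 29) + sqrt((-76 + 4*830584) + 18517))/(-17648) = (71 + sqrt((-76 + 3322336) + 18517))*(-1/17648) = (71 + sqrt(3322260 + 18517))*(-1/17648) = (71 + sqrt(3340777))*(-1/17648) = -71/17648 - sqrt(3340777)/17648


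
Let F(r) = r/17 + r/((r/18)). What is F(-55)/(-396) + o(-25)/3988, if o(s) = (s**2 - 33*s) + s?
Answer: 537007/1677951 ≈ 0.32004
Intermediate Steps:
o(s) = s**2 - 32*s
F(r) = 18 + r/17 (F(r) = r*(1/17) + r/((r*(1/18))) = r/17 + r/((r/18)) = r/17 + r*(18/r) = r/17 + 18 = 18 + r/17)
F(-55)/(-396) + o(-25)/3988 = (18 + (1/17)*(-55))/(-396) - 25*(-32 - 25)/3988 = (18 - 55/17)*(-1/396) - 25*(-57)*(1/3988) = (251/17)*(-1/396) + 1425*(1/3988) = -251/6732 + 1425/3988 = 537007/1677951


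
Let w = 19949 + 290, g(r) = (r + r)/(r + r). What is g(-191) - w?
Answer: -20238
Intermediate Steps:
g(r) = 1 (g(r) = (2*r)/((2*r)) = (2*r)*(1/(2*r)) = 1)
w = 20239
g(-191) - w = 1 - 1*20239 = 1 - 20239 = -20238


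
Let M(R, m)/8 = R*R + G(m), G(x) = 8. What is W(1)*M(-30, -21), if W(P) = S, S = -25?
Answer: -181600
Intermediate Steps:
W(P) = -25
M(R, m) = 64 + 8*R² (M(R, m) = 8*(R*R + 8) = 8*(R² + 8) = 8*(8 + R²) = 64 + 8*R²)
W(1)*M(-30, -21) = -25*(64 + 8*(-30)²) = -25*(64 + 8*900) = -25*(64 + 7200) = -25*7264 = -181600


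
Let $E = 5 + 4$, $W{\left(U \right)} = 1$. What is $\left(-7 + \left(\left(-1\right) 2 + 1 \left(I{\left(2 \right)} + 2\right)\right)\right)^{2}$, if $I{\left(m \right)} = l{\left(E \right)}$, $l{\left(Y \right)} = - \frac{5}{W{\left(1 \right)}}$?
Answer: $144$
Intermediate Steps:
$E = 9$
$l{\left(Y \right)} = -5$ ($l{\left(Y \right)} = - \frac{5}{1} = \left(-5\right) 1 = -5$)
$I{\left(m \right)} = -5$
$\left(-7 + \left(\left(-1\right) 2 + 1 \left(I{\left(2 \right)} + 2\right)\right)\right)^{2} = \left(-7 + \left(\left(-1\right) 2 + 1 \left(-5 + 2\right)\right)\right)^{2} = \left(-7 + \left(-2 + 1 \left(-3\right)\right)\right)^{2} = \left(-7 - 5\right)^{2} = \left(-12\right)^{2} = 144$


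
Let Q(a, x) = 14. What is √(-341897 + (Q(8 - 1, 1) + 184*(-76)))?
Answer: I*√355867 ≈ 596.55*I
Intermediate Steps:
√(-341897 + (Q(8 - 1, 1) + 184*(-76))) = √(-341897 + (14 + 184*(-76))) = √(-341897 + (14 - 13984)) = √(-341897 - 13970) = √(-355867) = I*√355867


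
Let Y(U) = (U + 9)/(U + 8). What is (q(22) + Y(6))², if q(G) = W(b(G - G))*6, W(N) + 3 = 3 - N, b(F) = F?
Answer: 225/196 ≈ 1.1480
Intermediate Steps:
W(N) = -N (W(N) = -3 + (3 - N) = -N)
q(G) = 0 (q(G) = -(G - G)*6 = -1*0*6 = 0*6 = 0)
Y(U) = (9 + U)/(8 + U)
(q(22) + Y(6))² = (0 + (9 + 6)/(8 + 6))² = (0 + 15/14)² = (15/14)² = 225/196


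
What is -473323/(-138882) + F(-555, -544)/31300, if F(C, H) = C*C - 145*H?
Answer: 6854915011/434700660 ≈ 15.769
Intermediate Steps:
F(C, H) = C² - 145*H
-473323/(-138882) + F(-555, -544)/31300 = -473323/(-138882) + ((-555)² - 145*(-544))/31300 = -473323*(-1/138882) + (308025 + 78880)*(1/31300) = 473323/138882 + 386905*(1/31300) = 473323/138882 + 77381/6260 = 6854915011/434700660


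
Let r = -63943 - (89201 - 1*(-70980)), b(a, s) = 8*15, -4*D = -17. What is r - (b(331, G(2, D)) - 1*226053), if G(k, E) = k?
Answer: 1809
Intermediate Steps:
D = 17/4 (D = -¼*(-17) = 17/4 ≈ 4.2500)
b(a, s) = 120
r = -224124 (r = -63943 - (89201 + 70980) = -63943 - 1*160181 = -63943 - 160181 = -224124)
r - (b(331, G(2, D)) - 1*226053) = -224124 - (120 - 1*226053) = -224124 - (120 - 226053) = -224124 - 1*(-225933) = -224124 + 225933 = 1809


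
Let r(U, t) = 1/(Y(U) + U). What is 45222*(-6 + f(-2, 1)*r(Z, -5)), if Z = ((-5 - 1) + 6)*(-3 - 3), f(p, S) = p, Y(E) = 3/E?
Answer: -271332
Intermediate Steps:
Z = 0 (Z = (-6 + 6)*(-6) = 0*(-6) = 0)
r(U, t) = 1/(U + 3/U) (r(U, t) = 1/(3/U + U) = 1/(U + 3/U))
45222*(-6 + f(-2, 1)*r(Z, -5)) = 45222*(-6 - 0/(3 + 0**2)) = 45222*(-6 - 0/(3 + 0)) = 45222*(-6 - 0/3) = 45222*(-6 - 2*0) = 45222*(-6 + 0) = 45222*(-6) = -271332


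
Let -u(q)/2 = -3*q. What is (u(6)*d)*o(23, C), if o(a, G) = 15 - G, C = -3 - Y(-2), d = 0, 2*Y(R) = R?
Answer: 0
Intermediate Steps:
Y(R) = R/2
u(q) = 6*q (u(q) = -(-6)*q = 6*q)
C = -2 (C = -3 - (-2)/2 = -3 - 1*(-1) = -3 + 1 = -2)
(u(6)*d)*o(23, C) = ((6*6)*0)*(15 - 1*(-2)) = (36*0)*(15 + 2) = 0*17 = 0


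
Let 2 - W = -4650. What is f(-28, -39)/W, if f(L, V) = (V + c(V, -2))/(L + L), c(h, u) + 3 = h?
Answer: 81/260512 ≈ 0.00031093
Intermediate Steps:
c(h, u) = -3 + h
f(L, V) = (-3 + 2*V)/(2*L) (f(L, V) = (V + (-3 + V))/(L + L) = (-3 + 2*V)/((2*L)) = (-3 + 2*V)*(1/(2*L)) = (-3 + 2*V)/(2*L))
W = 4652 (W = 2 - 1*(-4650) = 2 + 4650 = 4652)
f(-28, -39)/W = ((-3/2 - 39)/(-28))/4652 = -1/28*(-81/2)*(1/4652) = (81/56)*(1/4652) = 81/260512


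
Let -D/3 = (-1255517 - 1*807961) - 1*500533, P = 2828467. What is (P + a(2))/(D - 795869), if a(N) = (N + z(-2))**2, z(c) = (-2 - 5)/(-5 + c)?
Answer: 707119/1724041 ≈ 0.41015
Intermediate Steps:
z(c) = -7/(-5 + c)
a(N) = (1 + N)**2 (a(N) = (N - 7/(-5 - 2))**2 = (N - 7/(-7))**2 = (N - 7*(-1/7))**2 = (N + 1)**2 = (1 + N)**2)
D = 7692033 (D = -3*((-1255517 - 1*807961) - 1*500533) = -3*((-1255517 - 807961) - 500533) = -3*(-2063478 - 500533) = -3*(-2564011) = 7692033)
(P + a(2))/(D - 795869) = (2828467 + (1 + 2)**2)/(7692033 - 795869) = (2828467 + 3**2)/6896164 = (2828467 + 9)*(1/6896164) = 2828476*(1/6896164) = 707119/1724041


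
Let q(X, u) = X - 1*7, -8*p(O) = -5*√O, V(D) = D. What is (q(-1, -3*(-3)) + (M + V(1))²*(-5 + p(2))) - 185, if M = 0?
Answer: -198 + 5*√2/8 ≈ -197.12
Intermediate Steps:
p(O) = 5*√O/8 (p(O) = -(-5)*√O/8 = 5*√O/8)
q(X, u) = -7 + X (q(X, u) = X - 7 = -7 + X)
(q(-1, -3*(-3)) + (M + V(1))²*(-5 + p(2))) - 185 = ((-7 - 1) + (0 + 1)²*(-5 + 5*√2/8)) - 185 = (-8 + 1²*(-5 + 5*√2/8)) - 185 = (-8 + 1*(-5 + 5*√2/8)) - 185 = (-8 + (-5 + 5*√2/8)) - 185 = (-13 + 5*√2/8) - 185 = -198 + 5*√2/8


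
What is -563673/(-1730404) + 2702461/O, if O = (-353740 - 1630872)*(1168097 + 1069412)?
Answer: 156439652432689040/480250617071393077 ≈ 0.32575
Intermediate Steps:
O = -4440587211508 (O = -1984612*2237509 = -4440587211508)
-563673/(-1730404) + 2702461/O = -563673/(-1730404) + 2702461/(-4440587211508) = -563673*(-1/1730404) + 2702461*(-1/4440587211508) = 563673/1730404 - 2702461/4440587211508 = 156439652432689040/480250617071393077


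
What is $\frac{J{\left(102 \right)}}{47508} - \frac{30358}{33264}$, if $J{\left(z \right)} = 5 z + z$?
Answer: $- \frac{59245429}{65846088} \approx -0.89976$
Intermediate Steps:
$J{\left(z \right)} = 6 z$
$\frac{J{\left(102 \right)}}{47508} - \frac{30358}{33264} = \frac{6 \cdot 102}{47508} - \frac{30358}{33264} = 612 \cdot \frac{1}{47508} - \frac{15179}{16632} = \frac{51}{3959} - \frac{15179}{16632} = - \frac{59245429}{65846088}$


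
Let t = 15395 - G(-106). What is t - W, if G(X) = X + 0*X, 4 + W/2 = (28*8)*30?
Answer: 2069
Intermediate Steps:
W = 13432 (W = -8 + 2*((28*8)*30) = -8 + 2*(224*30) = -8 + 2*6720 = -8 + 13440 = 13432)
G(X) = X (G(X) = X + 0 = X)
t = 15501 (t = 15395 - 1*(-106) = 15395 + 106 = 15501)
t - W = 15501 - 1*13432 = 15501 - 13432 = 2069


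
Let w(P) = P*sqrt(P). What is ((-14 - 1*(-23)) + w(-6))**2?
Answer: -135 - 108*I*sqrt(6) ≈ -135.0 - 264.54*I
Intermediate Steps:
w(P) = P**(3/2)
((-14 - 1*(-23)) + w(-6))**2 = ((-14 - 1*(-23)) + (-6)**(3/2))**2 = ((-14 + 23) - 6*I*sqrt(6))**2 = (9 - 6*I*sqrt(6))**2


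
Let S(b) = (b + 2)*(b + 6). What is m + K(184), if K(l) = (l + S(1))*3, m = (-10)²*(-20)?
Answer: -1385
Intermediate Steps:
m = -2000 (m = 100*(-20) = -2000)
S(b) = (2 + b)*(6 + b)
K(l) = 63 + 3*l (K(l) = (l + (12 + 1² + 8*1))*3 = (l + (12 + 1 + 8))*3 = (l + 21)*3 = (21 + l)*3 = 63 + 3*l)
m + K(184) = -2000 + (63 + 3*184) = -2000 + (63 + 552) = -2000 + 615 = -1385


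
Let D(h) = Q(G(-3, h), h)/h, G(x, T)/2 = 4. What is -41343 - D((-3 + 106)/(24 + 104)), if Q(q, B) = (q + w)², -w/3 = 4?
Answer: -4260377/103 ≈ -41363.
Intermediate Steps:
w = -12 (w = -3*4 = -12)
G(x, T) = 8 (G(x, T) = 2*4 = 8)
Q(q, B) = (-12 + q)² (Q(q, B) = (q - 12)² = (-12 + q)²)
D(h) = 16/h (D(h) = (-12 + 8)²/h = (-4)²/h = 16/h)
-41343 - D((-3 + 106)/(24 + 104)) = -41343 - 16/((-3 + 106)/(24 + 104)) = -41343 - 16/(103/128) = -41343 - 16/(103*(1/128)) = -41343 - 16/103/128 = -41343 - 16*128/103 = -41343 - 1*2048/103 = -41343 - 2048/103 = -4260377/103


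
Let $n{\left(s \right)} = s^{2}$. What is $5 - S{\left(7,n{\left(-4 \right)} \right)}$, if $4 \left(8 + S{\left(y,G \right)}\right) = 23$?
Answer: $\frac{29}{4} \approx 7.25$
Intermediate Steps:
$S{\left(y,G \right)} = - \frac{9}{4}$ ($S{\left(y,G \right)} = -8 + \frac{1}{4} \cdot 23 = -8 + \frac{23}{4} = - \frac{9}{4}$)
$5 - S{\left(7,n{\left(-4 \right)} \right)} = 5 - - \frac{9}{4} = 5 + \frac{9}{4} = \frac{29}{4}$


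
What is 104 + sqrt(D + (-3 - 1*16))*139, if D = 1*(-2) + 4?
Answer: 104 + 139*I*sqrt(17) ≈ 104.0 + 573.11*I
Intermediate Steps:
D = 2 (D = -2 + 4 = 2)
104 + sqrt(D + (-3 - 1*16))*139 = 104 + sqrt(2 + (-3 - 1*16))*139 = 104 + sqrt(2 + (-3 - 16))*139 = 104 + sqrt(2 - 19)*139 = 104 + sqrt(-17)*139 = 104 + (I*sqrt(17))*139 = 104 + 139*I*sqrt(17)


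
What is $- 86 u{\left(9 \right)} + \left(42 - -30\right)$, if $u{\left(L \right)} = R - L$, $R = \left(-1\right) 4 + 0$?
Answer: $1190$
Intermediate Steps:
$R = -4$ ($R = -4 + 0 = -4$)
$u{\left(L \right)} = -4 - L$
$- 86 u{\left(9 \right)} + \left(42 - -30\right) = - 86 \left(-4 - 9\right) + \left(42 - -30\right) = - 86 \left(-4 - 9\right) + \left(42 + 30\right) = \left(-86\right) \left(-13\right) + 72 = 1118 + 72 = 1190$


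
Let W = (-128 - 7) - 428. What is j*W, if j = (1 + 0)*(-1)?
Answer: 563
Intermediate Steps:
j = -1 (j = 1*(-1) = -1)
W = -563 (W = -135 - 428 = -563)
j*W = -1*(-563) = 563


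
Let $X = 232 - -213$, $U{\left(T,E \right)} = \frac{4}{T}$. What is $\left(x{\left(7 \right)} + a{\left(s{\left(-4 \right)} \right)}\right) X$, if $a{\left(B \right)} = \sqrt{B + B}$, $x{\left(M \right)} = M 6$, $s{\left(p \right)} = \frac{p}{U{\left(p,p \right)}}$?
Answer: $18690 + 890 \sqrt{2} \approx 19949.0$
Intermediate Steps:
$s{\left(p \right)} = \frac{p^{2}}{4}$ ($s{\left(p \right)} = \frac{p}{4 \frac{1}{p}} = p \frac{p}{4} = \frac{p^{2}}{4}$)
$x{\left(M \right)} = 6 M$
$X = 445$ ($X = 232 + 213 = 445$)
$a{\left(B \right)} = \sqrt{2} \sqrt{B}$ ($a{\left(B \right)} = \sqrt{2 B} = \sqrt{2} \sqrt{B}$)
$\left(x{\left(7 \right)} + a{\left(s{\left(-4 \right)} \right)}\right) X = \left(6 \cdot 7 + \sqrt{2} \sqrt{\frac{\left(-4\right)^{2}}{4}}\right) 445 = \left(42 + \sqrt{2} \sqrt{\frac{1}{4} \cdot 16}\right) 445 = \left(42 + \sqrt{2} \sqrt{4}\right) 445 = \left(42 + \sqrt{2} \cdot 2\right) 445 = \left(42 + 2 \sqrt{2}\right) 445 = 18690 + 890 \sqrt{2}$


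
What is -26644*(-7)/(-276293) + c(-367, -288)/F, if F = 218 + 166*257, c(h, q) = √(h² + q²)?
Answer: -186508/276293 + √217633/42880 ≈ -0.66416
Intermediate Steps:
F = 42880 (F = 218 + 42662 = 42880)
-26644*(-7)/(-276293) + c(-367, -288)/F = -26644*(-7)/(-276293) + √((-367)² + (-288)²)/42880 = 186508*(-1/276293) + √(134689 + 82944)*(1/42880) = -186508/276293 + √217633*(1/42880) = -186508/276293 + √217633/42880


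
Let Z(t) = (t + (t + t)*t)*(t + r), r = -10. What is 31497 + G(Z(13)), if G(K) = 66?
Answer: 31563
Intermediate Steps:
Z(t) = (-10 + t)*(t + 2*t²) (Z(t) = (t + (t + t)*t)*(t - 10) = (t + (2*t)*t)*(-10 + t) = (t + 2*t²)*(-10 + t) = (-10 + t)*(t + 2*t²))
31497 + G(Z(13)) = 31497 + 66 = 31563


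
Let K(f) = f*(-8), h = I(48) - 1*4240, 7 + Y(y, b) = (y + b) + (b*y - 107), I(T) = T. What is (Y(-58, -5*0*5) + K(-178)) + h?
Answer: -2940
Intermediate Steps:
Y(y, b) = -114 + b + y + b*y (Y(y, b) = -7 + ((y + b) + (b*y - 107)) = -7 + ((b + y) + (-107 + b*y)) = -7 + (-107 + b + y + b*y) = -114 + b + y + b*y)
h = -4192 (h = 48 - 1*4240 = 48 - 4240 = -4192)
K(f) = -8*f
(Y(-58, -5*0*5) + K(-178)) + h = ((-114 - 5*0*5 - 58 + (-5*0*5)*(-58)) - 8*(-178)) - 4192 = ((-114 + 0*5 - 58 + (0*5)*(-58)) + 1424) - 4192 = ((-114 + 0 - 58 + 0*(-58)) + 1424) - 4192 = ((-114 + 0 - 58 + 0) + 1424) - 4192 = (-172 + 1424) - 4192 = 1252 - 4192 = -2940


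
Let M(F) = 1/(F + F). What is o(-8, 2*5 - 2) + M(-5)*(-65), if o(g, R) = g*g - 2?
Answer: 137/2 ≈ 68.500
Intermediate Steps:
o(g, R) = -2 + g² (o(g, R) = g² - 2 = -2 + g²)
M(F) = 1/(2*F)
o(-8, 2*5 - 2) + M(-5)*(-65) = (-2 + (-8)²) + ((½)/(-5))*(-65) = (-2 + 64) + ((½)*(-⅕))*(-65) = 62 - ⅒*(-65) = 62 + 13/2 = 137/2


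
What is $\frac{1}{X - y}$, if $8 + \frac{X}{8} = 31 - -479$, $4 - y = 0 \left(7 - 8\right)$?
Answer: $\frac{1}{4012} \approx 0.00024925$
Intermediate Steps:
$y = 4$ ($y = 4 - 0 \left(7 - 8\right) = 4 - 0 \left(-1\right) = 4 - 0 = 4 + 0 = 4$)
$X = 4016$ ($X = -64 + 8 \left(31 - -479\right) = -64 + 8 \left(31 + 479\right) = -64 + 8 \cdot 510 = -64 + 4080 = 4016$)
$\frac{1}{X - y} = \frac{1}{4016 - 4} = \frac{1}{4012}$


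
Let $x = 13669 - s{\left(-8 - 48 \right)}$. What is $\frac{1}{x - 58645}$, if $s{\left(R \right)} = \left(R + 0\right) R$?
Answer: $- \frac{1}{48112} \approx -2.0785 \cdot 10^{-5}$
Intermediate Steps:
$s{\left(R \right)} = R^{2}$ ($s{\left(R \right)} = R R = R^{2}$)
$x = 10533$ ($x = 13669 - \left(-8 - 48\right)^{2} = 13669 - \left(-56\right)^{2} = 13669 - 3136 = 10533$)
$\frac{1}{x - 58645} = \frac{1}{10533 - 58645} = \frac{1}{-48112} = - \frac{1}{48112}$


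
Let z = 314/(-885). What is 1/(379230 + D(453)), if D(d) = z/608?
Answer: 269040/102028039043 ≈ 2.6369e-6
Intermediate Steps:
z = -314/885 (z = 314*(-1/885) = -314/885 ≈ -0.35480)
D(d) = -157/269040 (D(d) = -314/885/608 = -314/885*1/608 = -157/269040)
1/(379230 + D(453)) = 1/(379230 - 157/269040) = 1/(102028039043/269040) = 269040/102028039043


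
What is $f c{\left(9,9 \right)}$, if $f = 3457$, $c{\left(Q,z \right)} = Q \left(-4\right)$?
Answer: $-124452$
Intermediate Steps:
$c{\left(Q,z \right)} = - 4 Q$
$f c{\left(9,9 \right)} = 3457 \left(\left(-4\right) 9\right) = 3457 \left(-36\right) = -124452$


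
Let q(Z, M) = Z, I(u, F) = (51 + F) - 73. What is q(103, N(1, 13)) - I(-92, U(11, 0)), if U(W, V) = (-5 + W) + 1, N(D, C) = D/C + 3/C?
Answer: 118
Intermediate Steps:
N(D, C) = 3/C + D/C
U(W, V) = -4 + W
I(u, F) = -22 + F
q(103, N(1, 13)) - I(-92, U(11, 0)) = 103 - (-22 + (-4 + 11)) = 103 - (-22 + 7) = 103 - 1*(-15) = 103 + 15 = 118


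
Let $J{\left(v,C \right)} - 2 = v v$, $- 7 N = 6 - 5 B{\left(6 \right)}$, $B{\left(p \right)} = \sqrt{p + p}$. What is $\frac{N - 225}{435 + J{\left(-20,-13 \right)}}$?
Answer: $- \frac{17}{63} + \frac{10 \sqrt{3}}{5859} \approx -0.26688$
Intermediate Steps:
$B{\left(p \right)} = \sqrt{2} \sqrt{p}$ ($B{\left(p \right)} = \sqrt{2 p} = \sqrt{2} \sqrt{p}$)
$N = - \frac{6}{7} + \frac{10 \sqrt{3}}{7}$ ($N = - \frac{6 - 5 \sqrt{2} \sqrt{6}}{7} = - \frac{6 - 5 \cdot 2 \sqrt{3}}{7} = - \frac{6 - 10 \sqrt{3}}{7} = - \frac{6}{7} + \frac{10 \sqrt{3}}{7} \approx 1.6172$)
$J{\left(v,C \right)} = 2 + v^{2}$ ($J{\left(v,C \right)} = 2 + v v = 2 + v^{2}$)
$\frac{N - 225}{435 + J{\left(-20,-13 \right)}} = \frac{\left(- \frac{6}{7} + \frac{10 \sqrt{3}}{7}\right) - 225}{435 + \left(2 + \left(-20\right)^{2}\right)} = \frac{- \frac{1581}{7} + \frac{10 \sqrt{3}}{7}}{435 + \left(2 + 400\right)} = \frac{- \frac{1581}{7} + \frac{10 \sqrt{3}}{7}}{435 + 402} = \frac{- \frac{1581}{7} + \frac{10 \sqrt{3}}{7}}{837} = \left(- \frac{1581}{7} + \frac{10 \sqrt{3}}{7}\right) \frac{1}{837} = - \frac{17}{63} + \frac{10 \sqrt{3}}{5859}$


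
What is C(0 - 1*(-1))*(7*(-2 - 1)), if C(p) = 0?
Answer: 0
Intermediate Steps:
C(0 - 1*(-1))*(7*(-2 - 1)) = 0*(7*(-2 - 1)) = 0*(7*(-3)) = 0*(-21) = 0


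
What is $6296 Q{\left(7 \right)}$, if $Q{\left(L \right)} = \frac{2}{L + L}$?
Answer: $\frac{6296}{7} \approx 899.43$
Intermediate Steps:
$Q{\left(L \right)} = \frac{1}{L}$ ($Q{\left(L \right)} = \frac{2}{2 L} = 2 \frac{1}{2 L} = \frac{1}{L}$)
$6296 Q{\left(7 \right)} = \frac{6296}{7}$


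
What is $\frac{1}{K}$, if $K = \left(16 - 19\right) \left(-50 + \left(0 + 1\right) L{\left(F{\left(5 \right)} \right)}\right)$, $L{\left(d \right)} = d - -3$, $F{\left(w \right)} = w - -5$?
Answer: $\frac{1}{111} \approx 0.009009$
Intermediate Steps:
$F{\left(w \right)} = 5 + w$ ($F{\left(w \right)} = w + 5 = 5 + w$)
$L{\left(d \right)} = 3 + d$ ($L{\left(d \right)} = d + 3 = 3 + d$)
$K = 111$ ($K = \left(16 - 19\right) \left(-50 + \left(0 + 1\right) \left(3 + \left(5 + 5\right)\right)\right) = - 3 \left(-50 + 1 \left(3 + 10\right)\right) = - 3 \left(-50 + 1 \cdot 13\right) = - 3 \left(-50 + 13\right) = \left(-3\right) \left(-37\right) = 111$)
$\frac{1}{K} = \frac{1}{111}$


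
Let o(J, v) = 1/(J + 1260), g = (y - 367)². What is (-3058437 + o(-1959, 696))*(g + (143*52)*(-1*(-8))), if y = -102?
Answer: -597419335967336/699 ≈ -8.5468e+11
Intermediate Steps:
g = 219961 (g = (-102 - 367)² = (-469)² = 219961)
o(J, v) = 1/(1260 + J)
(-3058437 + o(-1959, 696))*(g + (143*52)*(-1*(-8))) = (-3058437 + 1/(1260 - 1959))*(219961 + (143*52)*(-1*(-8))) = (-3058437 + 1/(-699))*(219961 + 7436*8) = (-3058437 - 1/699)*(219961 + 59488) = -2137847464/699*279449 = -597419335967336/699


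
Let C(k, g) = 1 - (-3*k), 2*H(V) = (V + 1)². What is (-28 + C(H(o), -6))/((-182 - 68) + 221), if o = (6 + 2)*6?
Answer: -7149/58 ≈ -123.26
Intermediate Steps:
o = 48 (o = 8*6 = 48)
H(V) = (1 + V)²/2 (H(V) = (V + 1)²/2 = (1 + V)²/2)
C(k, g) = 1 + 3*k (C(k, g) = 1 - (-3)*k = 1 + 3*k)
(-28 + C(H(o), -6))/((-182 - 68) + 221) = (-28 + (1 + 3*((1 + 48)²/2)))/((-182 - 68) + 221) = (-28 + (1 + 3*((½)*49²)))/(-250 + 221) = (-28 + (1 + 3*((½)*2401)))/(-29) = (-28 + (1 + 3*(2401/2)))*(-1/29) = (-28 + (1 + 7203/2))*(-1/29) = (-28 + 7205/2)*(-1/29) = (7149/2)*(-1/29) = -7149/58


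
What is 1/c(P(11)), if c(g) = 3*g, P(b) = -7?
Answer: -1/21 ≈ -0.047619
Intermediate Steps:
1/c(P(11)) = 1/(3*(-7)) = 1/(-21) = -1/21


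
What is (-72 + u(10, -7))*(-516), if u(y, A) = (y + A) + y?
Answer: 30444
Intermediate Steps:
u(y, A) = A + 2*y (u(y, A) = (A + y) + y = A + 2*y)
(-72 + u(10, -7))*(-516) = (-72 + (-7 + 2*10))*(-516) = (-72 + (-7 + 20))*(-516) = (-72 + 13)*(-516) = -59*(-516) = 30444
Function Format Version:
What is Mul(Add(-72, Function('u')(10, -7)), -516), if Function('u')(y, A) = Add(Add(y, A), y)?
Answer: 30444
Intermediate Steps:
Function('u')(y, A) = Add(A, Mul(2, y)) (Function('u')(y, A) = Add(Add(A, y), y) = Add(A, Mul(2, y)))
Mul(Add(-72, Function('u')(10, -7)), -516) = Mul(Add(-72, Add(-7, Mul(2, 10))), -516) = Mul(Add(-72, Add(-7, 20)), -516) = Mul(Add(-72, 13), -516) = Mul(-59, -516) = 30444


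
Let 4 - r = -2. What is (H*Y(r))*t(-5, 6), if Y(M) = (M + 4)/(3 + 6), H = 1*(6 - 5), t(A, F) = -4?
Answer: -40/9 ≈ -4.4444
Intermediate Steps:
r = 6 (r = 4 - 1*(-2) = 4 + 2 = 6)
H = 1 (H = 1*1 = 1)
Y(M) = 4/9 + M/9 (Y(M) = (4 + M)/9 = (4 + M)*(⅑) = 4/9 + M/9)
(H*Y(r))*t(-5, 6) = (1*(4/9 + (⅑)*6))*(-4) = (1*(4/9 + ⅔))*(-4) = (1*(10/9))*(-4) = (10/9)*(-4) = -40/9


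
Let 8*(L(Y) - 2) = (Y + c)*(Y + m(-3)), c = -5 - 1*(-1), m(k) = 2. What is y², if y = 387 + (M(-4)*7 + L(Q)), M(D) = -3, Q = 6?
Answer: 136900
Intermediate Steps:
c = -4 (c = -5 + 1 = -4)
L(Y) = 2 + (-4 + Y)*(2 + Y)/8 (L(Y) = 2 + ((Y - 4)*(Y + 2))/8 = 2 + ((-4 + Y)*(2 + Y))/8 = 2 + (-4 + Y)*(2 + Y)/8)
y = 370 (y = 387 + (-3*7 + (1 - ¼*6 + (⅛)*6²)) = 387 + (-21 + (1 - 3/2 + (⅛)*36)) = 387 + (-21 + (1 - 3/2 + 9/2)) = 387 + (-21 + 4) = 387 - 17 = 370)
y² = 370² = 136900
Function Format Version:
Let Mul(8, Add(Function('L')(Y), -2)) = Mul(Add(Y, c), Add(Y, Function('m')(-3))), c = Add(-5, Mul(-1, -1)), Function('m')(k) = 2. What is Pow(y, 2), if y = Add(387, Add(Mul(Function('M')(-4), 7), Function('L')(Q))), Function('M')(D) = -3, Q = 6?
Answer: 136900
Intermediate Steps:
c = -4 (c = Add(-5, 1) = -4)
Function('L')(Y) = Add(2, Mul(Rational(1, 8), Add(-4, Y), Add(2, Y))) (Function('L')(Y) = Add(2, Mul(Rational(1, 8), Mul(Add(Y, -4), Add(Y, 2)))) = Add(2, Mul(Rational(1, 8), Mul(Add(-4, Y), Add(2, Y)))) = Add(2, Mul(Rational(1, 8), Add(-4, Y), Add(2, Y))))
y = 370 (y = Add(387, Add(Mul(-3, 7), Add(1, Mul(Rational(-1, 4), 6), Mul(Rational(1, 8), Pow(6, 2))))) = Add(387, Add(-21, Add(1, Rational(-3, 2), Mul(Rational(1, 8), 36)))) = Add(387, Add(-21, Add(1, Rational(-3, 2), Rational(9, 2)))) = Add(387, Add(-21, 4)) = Add(387, -17) = 370)
Pow(y, 2) = Pow(370, 2) = 136900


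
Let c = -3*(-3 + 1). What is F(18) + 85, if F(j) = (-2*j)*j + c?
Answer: -557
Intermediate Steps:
c = 6 (c = -3*(-2) = 6)
F(j) = 6 - 2*j**2 (F(j) = (-2*j)*j + 6 = -2*j**2 + 6 = 6 - 2*j**2)
F(18) + 85 = (6 - 2*18**2) + 85 = (6 - 2*324) + 85 = (6 - 648) + 85 = -642 + 85 = -557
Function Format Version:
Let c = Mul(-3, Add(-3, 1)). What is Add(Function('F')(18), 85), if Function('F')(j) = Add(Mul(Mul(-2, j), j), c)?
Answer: -557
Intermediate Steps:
c = 6 (c = Mul(-3, -2) = 6)
Function('F')(j) = Add(6, Mul(-2, Pow(j, 2))) (Function('F')(j) = Add(Mul(Mul(-2, j), j), 6) = Add(Mul(-2, Pow(j, 2)), 6) = Add(6, Mul(-2, Pow(j, 2))))
Add(Function('F')(18), 85) = Add(Add(6, Mul(-2, Pow(18, 2))), 85) = Add(Add(6, Mul(-2, 324)), 85) = Add(Add(6, -648), 85) = Add(-642, 85) = -557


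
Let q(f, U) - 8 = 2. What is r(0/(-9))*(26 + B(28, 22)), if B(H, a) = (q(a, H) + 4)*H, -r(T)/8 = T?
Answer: 0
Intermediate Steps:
q(f, U) = 10 (q(f, U) = 8 + 2 = 10)
r(T) = -8*T
B(H, a) = 14*H (B(H, a) = (10 + 4)*H = 14*H)
r(0/(-9))*(26 + B(28, 22)) = (-0/(-9))*(26 + 14*28) = (-0*(-1)/9)*(26 + 392) = -8*0*418 = 0*418 = 0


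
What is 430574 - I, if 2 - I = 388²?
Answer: 581116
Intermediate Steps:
I = -150542 (I = 2 - 1*388² = 2 - 1*150544 = 2 - 150544 = -150542)
430574 - I = 430574 - 1*(-150542) = 430574 + 150542 = 581116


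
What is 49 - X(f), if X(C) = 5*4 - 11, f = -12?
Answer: 40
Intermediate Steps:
X(C) = 9 (X(C) = 20 - 11 = 9)
49 - X(f) = 49 - 1*9 = 49 - 9 = 40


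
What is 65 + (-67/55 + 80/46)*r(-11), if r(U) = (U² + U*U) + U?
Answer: 21314/115 ≈ 185.34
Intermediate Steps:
r(U) = U + 2*U² (r(U) = (U² + U²) + U = 2*U² + U = U + 2*U²)
65 + (-67/55 + 80/46)*r(-11) = 65 + (-67/55 + 80/46)*(-11*(1 + 2*(-11))) = 65 + (-67*1/55 + 80*(1/46))*(-11*(1 - 22)) = 65 + (-67/55 + 40/23)*(-11*(-21)) = 65 + (659/1265)*231 = 65 + 13839/115 = 21314/115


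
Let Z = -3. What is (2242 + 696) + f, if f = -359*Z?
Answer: 4015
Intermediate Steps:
f = 1077 (f = -359*(-3) = 1077)
(2242 + 696) + f = (2242 + 696) + 1077 = 2938 + 1077 = 4015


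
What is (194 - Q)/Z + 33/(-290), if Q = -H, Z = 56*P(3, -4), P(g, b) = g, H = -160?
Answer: 1079/12180 ≈ 0.088588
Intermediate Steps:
Z = 168 (Z = 56*3 = 168)
Q = 160 (Q = -1*(-160) = 160)
(194 - Q)/Z + 33/(-290) = (194 - 1*160)/168 + 33/(-290) = (194 - 160)*(1/168) + 33*(-1/290) = 34*(1/168) - 33/290 = 17/84 - 33/290 = 1079/12180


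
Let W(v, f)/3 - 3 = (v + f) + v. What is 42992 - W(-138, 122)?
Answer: 43445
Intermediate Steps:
W(v, f) = 9 + 3*f + 6*v (W(v, f) = 9 + 3*((v + f) + v) = 9 + 3*((f + v) + v) = 9 + 3*(f + 2*v) = 9 + (3*f + 6*v) = 9 + 3*f + 6*v)
42992 - W(-138, 122) = 42992 - (9 + 3*122 + 6*(-138)) = 42992 - (9 + 366 - 828) = 42992 - 1*(-453) = 42992 + 453 = 43445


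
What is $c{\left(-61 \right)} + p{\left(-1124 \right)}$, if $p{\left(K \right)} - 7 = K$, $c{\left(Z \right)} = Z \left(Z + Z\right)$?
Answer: $6325$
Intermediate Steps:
$c{\left(Z \right)} = 2 Z^{2}$ ($c{\left(Z \right)} = Z 2 Z = 2 Z^{2}$)
$p{\left(K \right)} = 7 + K$
$c{\left(-61 \right)} + p{\left(-1124 \right)} = 2 \left(-61\right)^{2} + \left(7 - 1124\right) = 2 \cdot 3721 - 1117 = 7442 - 1117 = 6325$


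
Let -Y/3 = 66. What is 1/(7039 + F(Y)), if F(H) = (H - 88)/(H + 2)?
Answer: 98/689965 ≈ 0.00014204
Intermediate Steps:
Y = -198 (Y = -3*66 = -198)
F(H) = (-88 + H)/(2 + H)
1/(7039 + F(Y)) = 1/(7039 + (-88 - 198)/(2 - 198)) = 1/(7039 - 286/(-196)) = 1/(7039 - 1/196*(-286)) = 1/(7039 + 143/98) = 1/(689965/98) = 98/689965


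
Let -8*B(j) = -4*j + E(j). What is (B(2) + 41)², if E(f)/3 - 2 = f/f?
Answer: 106929/64 ≈ 1670.8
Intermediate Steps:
E(f) = 9 (E(f) = 6 + 3*(f/f) = 6 + 3*1 = 6 + 3 = 9)
B(j) = -9/8 + j/2 (B(j) = -(-4*j + 9)/8 = -(9 - 4*j)/8 = -9/8 + j/2)
(B(2) + 41)² = ((-9/8 + (½)*2) + 41)² = ((-9/8 + 1) + 41)² = (-⅛ + 41)² = (327/8)² = 106929/64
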